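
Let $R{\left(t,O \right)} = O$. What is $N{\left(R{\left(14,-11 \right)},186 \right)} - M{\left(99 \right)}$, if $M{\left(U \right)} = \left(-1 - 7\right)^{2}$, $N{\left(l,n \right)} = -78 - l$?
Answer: $-131$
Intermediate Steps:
$M{\left(U \right)} = 64$ ($M{\left(U \right)} = \left(-8\right)^{2} = 64$)
$N{\left(R{\left(14,-11 \right)},186 \right)} - M{\left(99 \right)} = \left(-78 - -11\right) - 64 = \left(-78 + 11\right) - 64 = -67 - 64 = -131$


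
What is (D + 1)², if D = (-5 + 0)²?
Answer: 676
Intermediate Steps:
D = 25 (D = (-5)² = 25)
(D + 1)² = (25 + 1)² = 26² = 676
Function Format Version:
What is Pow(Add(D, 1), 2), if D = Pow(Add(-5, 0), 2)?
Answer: 676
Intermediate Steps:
D = 25 (D = Pow(-5, 2) = 25)
Pow(Add(D, 1), 2) = Pow(Add(25, 1), 2) = Pow(26, 2) = 676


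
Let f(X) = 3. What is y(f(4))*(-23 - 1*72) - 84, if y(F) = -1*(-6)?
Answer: -654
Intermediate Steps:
y(F) = 6
y(f(4))*(-23 - 1*72) - 84 = 6*(-23 - 1*72) - 84 = 6*(-23 - 72) - 84 = 6*(-95) - 84 = -570 - 84 = -654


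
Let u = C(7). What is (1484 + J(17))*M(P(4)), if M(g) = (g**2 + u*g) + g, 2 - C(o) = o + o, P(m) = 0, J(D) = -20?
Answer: 0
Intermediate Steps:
C(o) = 2 - 2*o (C(o) = 2 - (o + o) = 2 - 2*o)
u = -12 (u = 2 - 2*7 = 2 - 14 = -12)
M(g) = g**2 - 11*g (M(g) = (g**2 - 12*g) + g = g**2 - 11*g)
(1484 + J(17))*M(P(4)) = (1484 - 20)*(0*(-11 + 0)) = 1464*(0*(-11)) = 1464*0 = 0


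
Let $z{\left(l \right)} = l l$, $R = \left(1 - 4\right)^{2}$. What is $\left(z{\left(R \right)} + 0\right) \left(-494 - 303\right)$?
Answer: $-64557$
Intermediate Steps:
$R = 9$ ($R = \left(-3\right)^{2} = 9$)
$z{\left(l \right)} = l^{2}$
$\left(z{\left(R \right)} + 0\right) \left(-494 - 303\right) = \left(9^{2} + 0\right) \left(-494 - 303\right) = \left(81 + 0\right) \left(-797\right) = 81 \left(-797\right) = -64557$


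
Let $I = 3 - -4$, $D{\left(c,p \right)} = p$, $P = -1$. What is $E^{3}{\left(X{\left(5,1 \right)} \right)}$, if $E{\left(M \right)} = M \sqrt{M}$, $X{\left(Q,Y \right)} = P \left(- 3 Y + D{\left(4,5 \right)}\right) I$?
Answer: $38416 i \sqrt{14} \approx 1.4374 \cdot 10^{5} i$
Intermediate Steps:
$I = 7$ ($I = 3 + 4 = 7$)
$X{\left(Q,Y \right)} = -35 + 21 Y$ ($X{\left(Q,Y \right)} = - (- 3 Y + 5) 7 = - (5 - 3 Y) 7 = \left(-5 + 3 Y\right) 7 = -35 + 21 Y$)
$E{\left(M \right)} = M^{\frac{3}{2}}$
$E^{3}{\left(X{\left(5,1 \right)} \right)} = \left(\left(-35 + 21 \cdot 1\right)^{\frac{3}{2}}\right)^{3} = \left(\left(-35 + 21\right)^{\frac{3}{2}}\right)^{3} = \left(\left(-14\right)^{\frac{3}{2}}\right)^{3} = \left(- 14 i \sqrt{14}\right)^{3} = 38416 i \sqrt{14}$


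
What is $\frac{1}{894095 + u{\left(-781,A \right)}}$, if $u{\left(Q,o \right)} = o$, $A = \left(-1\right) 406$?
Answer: $\frac{1}{893689} \approx 1.119 \cdot 10^{-6}$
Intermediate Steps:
$A = -406$
$\frac{1}{894095 + u{\left(-781,A \right)}} = \frac{1}{894095 - 406} = \frac{1}{893689}$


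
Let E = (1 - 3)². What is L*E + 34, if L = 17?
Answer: 102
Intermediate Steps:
E = 4 (E = (-2)² = 4)
L*E + 34 = 17*4 + 34 = 68 + 34 = 102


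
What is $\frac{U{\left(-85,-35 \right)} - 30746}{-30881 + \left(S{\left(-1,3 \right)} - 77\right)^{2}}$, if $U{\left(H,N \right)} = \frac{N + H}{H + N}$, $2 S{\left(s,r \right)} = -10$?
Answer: $\frac{30745}{24157} \approx 1.2727$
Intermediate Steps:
$S{\left(s,r \right)} = -5$ ($S{\left(s,r \right)} = \frac{1}{2} \left(-10\right) = -5$)
$U{\left(H,N \right)} = 1$ ($U{\left(H,N \right)} = \frac{H + N}{H + N} = 1$)
$\frac{U{\left(-85,-35 \right)} - 30746}{-30881 + \left(S{\left(-1,3 \right)} - 77\right)^{2}} = \frac{1 - 30746}{-30881 + \left(-5 - 77\right)^{2}} = - \frac{30745}{-30881 + \left(-82\right)^{2}} = - \frac{30745}{-30881 + 6724} = - \frac{30745}{-24157} = \left(-30745\right) \left(- \frac{1}{24157}\right) = \frac{30745}{24157}$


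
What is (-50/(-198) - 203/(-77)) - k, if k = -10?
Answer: 116/9 ≈ 12.889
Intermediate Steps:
(-50/(-198) - 203/(-77)) - k = (-50/(-198) - 203/(-77)) - 1*(-10) = (-50*(-1/198) - 203*(-1/77)) + 10 = (25/99 + 29/11) + 10 = 26/9 + 10 = 116/9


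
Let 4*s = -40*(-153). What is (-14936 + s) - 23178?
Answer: -36584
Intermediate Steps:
s = 1530 (s = (-40*(-153))/4 = (¼)*6120 = 1530)
(-14936 + s) - 23178 = (-14936 + 1530) - 23178 = -13406 - 23178 = -36584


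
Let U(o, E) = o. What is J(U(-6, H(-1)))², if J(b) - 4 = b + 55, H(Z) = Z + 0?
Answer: 2809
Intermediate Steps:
H(Z) = Z
J(b) = 59 + b (J(b) = 4 + (b + 55) = 4 + (55 + b) = 59 + b)
J(U(-6, H(-1)))² = (59 - 6)² = 53² = 2809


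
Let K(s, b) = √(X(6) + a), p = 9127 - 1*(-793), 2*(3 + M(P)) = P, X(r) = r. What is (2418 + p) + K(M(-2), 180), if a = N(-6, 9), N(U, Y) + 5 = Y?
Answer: 12338 + √10 ≈ 12341.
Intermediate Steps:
N(U, Y) = -5 + Y
M(P) = -3 + P/2
a = 4 (a = -5 + 9 = 4)
p = 9920 (p = 9127 + 793 = 9920)
K(s, b) = √10 (K(s, b) = √(6 + 4) = √10)
(2418 + p) + K(M(-2), 180) = (2418 + 9920) + √10 = 12338 + √10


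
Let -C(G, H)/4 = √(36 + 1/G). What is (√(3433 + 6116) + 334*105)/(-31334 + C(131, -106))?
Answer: -35988430695/32154571591 - 6157131*√1061/64309143182 + 3*√655620547/32154571591 + 35070*√617927/32154571591 ≈ -1.1215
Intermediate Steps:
C(G, H) = -4*√(36 + 1/G)
(√(3433 + 6116) + 334*105)/(-31334 + C(131, -106)) = (√(3433 + 6116) + 334*105)/(-31334 - 4*√(36 + 1/131)) = (√9549 + 35070)/(-31334 - 4*√(36 + 1/131)) = (3*√1061 + 35070)/(-31334 - 4*√617927/131) = (35070 + 3*√1061)/(-31334 - 4*√617927/131)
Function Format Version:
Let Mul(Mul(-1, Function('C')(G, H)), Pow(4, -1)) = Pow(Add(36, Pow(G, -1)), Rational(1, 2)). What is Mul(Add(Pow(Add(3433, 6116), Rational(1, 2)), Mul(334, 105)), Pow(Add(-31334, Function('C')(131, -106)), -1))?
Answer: Add(Rational(-35988430695, 32154571591), Mul(Rational(-6157131, 64309143182), Pow(1061, Rational(1, 2))), Mul(Rational(3, 32154571591), Pow(655620547, Rational(1, 2))), Mul(Rational(35070, 32154571591), Pow(617927, Rational(1, 2)))) ≈ -1.1215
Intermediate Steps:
Function('C')(G, H) = Mul(-4, Pow(Add(36, Pow(G, -1)), Rational(1, 2)))
Mul(Add(Pow(Add(3433, 6116), Rational(1, 2)), Mul(334, 105)), Pow(Add(-31334, Function('C')(131, -106)), -1)) = Mul(Add(Pow(Add(3433, 6116), Rational(1, 2)), Mul(334, 105)), Pow(Add(-31334, Mul(-4, Pow(Add(36, Pow(131, -1)), Rational(1, 2)))), -1)) = Mul(Add(Pow(9549, Rational(1, 2)), 35070), Pow(Add(-31334, Mul(-4, Pow(Add(36, Rational(1, 131)), Rational(1, 2)))), -1)) = Mul(Add(Mul(3, Pow(1061, Rational(1, 2))), 35070), Pow(Add(-31334, Mul(-4, Pow(Rational(4717, 131), Rational(1, 2)))), -1)) = Mul(Add(35070, Mul(3, Pow(1061, Rational(1, 2)))), Pow(Add(-31334, Mul(-4, Mul(Rational(1, 131), Pow(617927, Rational(1, 2))))), -1)) = Mul(Add(35070, Mul(3, Pow(1061, Rational(1, 2)))), Pow(Add(-31334, Mul(Rational(-4, 131), Pow(617927, Rational(1, 2)))), -1)) = Mul(Pow(Add(-31334, Mul(Rational(-4, 131), Pow(617927, Rational(1, 2)))), -1), Add(35070, Mul(3, Pow(1061, Rational(1, 2)))))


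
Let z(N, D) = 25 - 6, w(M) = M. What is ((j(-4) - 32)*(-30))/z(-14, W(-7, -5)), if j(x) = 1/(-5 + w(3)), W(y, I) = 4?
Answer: 975/19 ≈ 51.316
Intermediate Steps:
z(N, D) = 19
j(x) = -1/2 (j(x) = 1/(-5 + 3) = 1/(-2) = -1/2)
((j(-4) - 32)*(-30))/z(-14, W(-7, -5)) = ((-1/2 - 32)*(-30))/19 = -65/2*(-30)*(1/19) = 975*(1/19) = 975/19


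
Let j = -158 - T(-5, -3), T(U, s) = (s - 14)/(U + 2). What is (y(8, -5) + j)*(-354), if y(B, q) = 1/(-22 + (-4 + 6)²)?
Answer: 173873/3 ≈ 57958.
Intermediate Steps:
T(U, s) = (-14 + s)/(2 + U)
y(B, q) = -1/18 (y(B, q) = 1/(-22 + 2²) = 1/(-22 + 4) = 1/(-18) = -1/18)
j = -491/3 (j = -158 - (-14 - 3)/(2 - 5) = -158 - (-17)/(-3) = -158 - (-1)*(-17)/3 = -158 - 1*17/3 = -158 - 17/3 = -491/3 ≈ -163.67)
(y(8, -5) + j)*(-354) = (-1/18 - 491/3)*(-354) = -2947/18*(-354) = 173873/3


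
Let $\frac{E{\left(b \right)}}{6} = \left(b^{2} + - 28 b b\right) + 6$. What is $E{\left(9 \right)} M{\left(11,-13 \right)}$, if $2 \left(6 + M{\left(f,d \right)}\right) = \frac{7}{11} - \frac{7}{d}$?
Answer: $\frac{10128564}{143} \approx 70829.0$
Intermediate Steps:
$E{\left(b \right)} = 36 - 162 b^{2}$ ($E{\left(b \right)} = 6 \left(\left(b^{2} + - 28 b b\right) + 6\right) = 6 \left(\left(b^{2} - 28 b^{2}\right) + 6\right) = 6 \left(- 27 b^{2} + 6\right) = 6 \left(6 - 27 b^{2}\right) = 36 - 162 b^{2}$)
$M{\left(f,d \right)} = - \frac{125}{22} - \frac{7}{2 d}$ ($M{\left(f,d \right)} = -6 + \frac{\frac{7}{11} - \frac{7}{d}}{2} = -6 + \left(\frac{7}{22} - \frac{7}{2 d}\right) = - \frac{125}{22} - \frac{7}{2 d}$)
$E{\left(9 \right)} M{\left(11,-13 \right)} = \left(36 - 162 \cdot 9^{2}\right) \frac{-77 - -1625}{22 \left(-13\right)} = \left(36 - 13122\right) \frac{1}{22} \left(- \frac{1}{13}\right) \left(-77 + 1625\right) = \left(36 - 13122\right) \frac{1}{22} \left(- \frac{1}{13}\right) 1548 = \left(-13086\right) \left(- \frac{774}{143}\right) = \frac{10128564}{143}$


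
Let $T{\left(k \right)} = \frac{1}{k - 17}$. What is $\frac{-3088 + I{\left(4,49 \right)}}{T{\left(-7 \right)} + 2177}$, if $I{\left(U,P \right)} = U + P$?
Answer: $- \frac{72840}{52247} \approx -1.3941$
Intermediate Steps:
$I{\left(U,P \right)} = P + U$
$T{\left(k \right)} = \frac{1}{-17 + k}$
$\frac{-3088 + I{\left(4,49 \right)}}{T{\left(-7 \right)} + 2177} = \frac{-3088 + \left(49 + 4\right)}{\frac{1}{-17 - 7} + 2177} = \frac{-3088 + 53}{\frac{1}{-24} + 2177} = - \frac{3035}{- \frac{1}{24} + 2177} = - \frac{3035}{\frac{52247}{24}} = \left(-3035\right) \frac{24}{52247} = - \frac{72840}{52247}$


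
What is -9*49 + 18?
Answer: -423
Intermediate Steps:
-9*49 + 18 = -441 + 18 = -423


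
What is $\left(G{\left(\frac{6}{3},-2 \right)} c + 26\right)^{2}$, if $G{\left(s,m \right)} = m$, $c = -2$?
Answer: $900$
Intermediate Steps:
$\left(G{\left(\frac{6}{3},-2 \right)} c + 26\right)^{2} = \left(\left(-2\right) \left(-2\right) + 26\right)^{2} = \left(4 + 26\right)^{2} = 30^{2} = 900$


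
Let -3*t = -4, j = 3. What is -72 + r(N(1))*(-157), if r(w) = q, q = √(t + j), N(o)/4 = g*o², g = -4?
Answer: -72 - 157*√39/3 ≈ -398.82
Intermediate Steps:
N(o) = -16*o² (N(o) = 4*(-4*o²) = -16*o²)
t = 4/3 (t = -⅓*(-4) = 4/3 ≈ 1.3333)
q = √39/3 (q = √(4/3 + 3) = √(13/3) = √39/3 ≈ 2.0817)
r(w) = √39/3
-72 + r(N(1))*(-157) = -72 + (√39/3)*(-157) = -72 - 157*√39/3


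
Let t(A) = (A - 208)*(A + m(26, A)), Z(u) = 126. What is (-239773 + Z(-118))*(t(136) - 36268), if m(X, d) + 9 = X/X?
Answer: 10900104148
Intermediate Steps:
m(X, d) = -8 (m(X, d) = -9 + X/X = -9 + 1 = -8)
t(A) = (-208 + A)*(-8 + A) (t(A) = (A - 208)*(A - 8) = (-208 + A)*(-8 + A))
(-239773 + Z(-118))*(t(136) - 36268) = (-239773 + 126)*((1664 + 136**2 - 216*136) - 36268) = -239647*((1664 + 18496 - 29376) - 36268) = -239647*(-9216 - 36268) = -239647*(-45484) = 10900104148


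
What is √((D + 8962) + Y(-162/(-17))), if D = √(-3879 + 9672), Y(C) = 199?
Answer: √(9161 + √5793) ≈ 96.110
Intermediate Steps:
D = √5793 ≈ 76.112
√((D + 8962) + Y(-162/(-17))) = √((√5793 + 8962) + 199) = √((8962 + √5793) + 199) = √(9161 + √5793)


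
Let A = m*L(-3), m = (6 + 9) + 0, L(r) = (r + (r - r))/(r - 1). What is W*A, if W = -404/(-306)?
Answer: 505/34 ≈ 14.853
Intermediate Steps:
L(r) = r/(-1 + r) (L(r) = (r + 0)/(-1 + r) = r/(-1 + r))
W = 202/153 (W = -404*(-1/306) = 202/153 ≈ 1.3203)
m = 15 (m = 15 + 0 = 15)
A = 45/4 (A = 15*(-3/(-1 - 3)) = 15*(-3/(-4)) = 15*(-3*(-1/4)) = 15*(3/4) = 45/4 ≈ 11.250)
W*A = (202/153)*(45/4) = 505/34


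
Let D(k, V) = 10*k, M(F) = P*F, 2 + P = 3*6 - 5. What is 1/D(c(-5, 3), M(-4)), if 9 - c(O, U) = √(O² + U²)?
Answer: 9/470 + √34/470 ≈ 0.031555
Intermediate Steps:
c(O, U) = 9 - √(O² + U²)
P = 11 (P = -2 + (3*6 - 5) = -2 + (18 - 5) = -2 + 13 = 11)
M(F) = 11*F
1/D(c(-5, 3), M(-4)) = 1/(10*(9 - √((-5)² + 3²))) = 1/(10*(9 - √(25 + 9))) = 1/(10*(9 - √34)) = 1/(90 - 10*√34)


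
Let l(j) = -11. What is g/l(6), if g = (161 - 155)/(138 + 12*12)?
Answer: -1/517 ≈ -0.0019342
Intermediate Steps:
g = 1/47 (g = 6/(138 + 144) = 6/282 = 6*(1/282) = 1/47 ≈ 0.021277)
g/l(6) = (1/47)/(-11) = -1/11*1/47 = -1/517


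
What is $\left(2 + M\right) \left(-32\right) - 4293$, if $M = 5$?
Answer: $-4517$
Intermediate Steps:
$\left(2 + M\right) \left(-32\right) - 4293 = \left(2 + 5\right) \left(-32\right) - 4293 = 7 \left(-32\right) - 4293 = -224 - 4293 = -4517$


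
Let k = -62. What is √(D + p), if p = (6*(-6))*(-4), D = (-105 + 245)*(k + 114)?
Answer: 16*√29 ≈ 86.163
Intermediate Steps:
D = 7280 (D = (-105 + 245)*(-62 + 114) = 140*52 = 7280)
p = 144 (p = -36*(-4) = 144)
√(D + p) = √(7280 + 144) = √7424 = 16*√29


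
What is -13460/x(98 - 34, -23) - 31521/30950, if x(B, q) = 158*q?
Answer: 151019843/56236150 ≈ 2.6855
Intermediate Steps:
-13460/x(98 - 34, -23) - 31521/30950 = -13460/(158*(-23)) - 31521/30950 = -13460/(-3634) - 31521*1/30950 = -13460*(-1/3634) - 31521/30950 = 6730/1817 - 31521/30950 = 151019843/56236150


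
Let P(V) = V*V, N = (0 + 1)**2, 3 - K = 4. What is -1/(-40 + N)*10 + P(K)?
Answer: 49/39 ≈ 1.2564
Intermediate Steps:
K = -1 (K = 3 - 1*4 = 3 - 4 = -1)
N = 1 (N = 1**2 = 1)
P(V) = V**2
-1/(-40 + N)*10 + P(K) = -1/(-40 + 1)*10 + (-1)**2 = -1/(-39)*10 + 1 = -1*(-1/39)*10 + 1 = (1/39)*10 + 1 = 10/39 + 1 = 49/39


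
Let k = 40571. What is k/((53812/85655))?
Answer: 3475109005/53812 ≈ 64579.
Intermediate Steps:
k/((53812/85655)) = 40571/((53812/85655)) = 40571/((53812*(1/85655))) = 40571/(53812/85655) = 40571*(85655/53812) = 3475109005/53812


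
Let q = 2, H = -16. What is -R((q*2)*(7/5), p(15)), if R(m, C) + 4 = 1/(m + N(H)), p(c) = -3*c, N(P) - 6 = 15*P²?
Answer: 77027/19258 ≈ 3.9997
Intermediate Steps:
N(P) = 6 + 15*P²
R(m, C) = -4 + 1/(3846 + m) (R(m, C) = -4 + 1/(m + (6 + 15*(-16)²)) = -4 + 1/(m + (6 + 15*256)) = -4 + 1/(m + (6 + 3840)) = -4 + 1/(m + 3846) = -4 + 1/(3846 + m))
-R((q*2)*(7/5), p(15)) = -(-15383 - 4*2*2*7/5)/(3846 + (2*2)*(7/5)) = -(-15383 - 16*7*(⅕))/(3846 + 4*(7*(⅕))) = -(-15383 - 16*7/5)/(3846 + 4*(7/5)) = -(-15383 - 4*28/5)/(3846 + 28/5) = -(-15383 - 112/5)/19258/5 = -5*(-77027)/(19258*5) = -1*(-77027/19258) = 77027/19258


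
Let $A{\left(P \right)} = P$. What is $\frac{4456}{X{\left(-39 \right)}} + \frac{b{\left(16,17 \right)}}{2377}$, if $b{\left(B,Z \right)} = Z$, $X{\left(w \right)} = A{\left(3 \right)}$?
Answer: $\frac{10591963}{7131} \approx 1485.3$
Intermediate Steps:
$X{\left(w \right)} = 3$
$\frac{4456}{X{\left(-39 \right)}} + \frac{b{\left(16,17 \right)}}{2377} = \frac{4456}{3} + \frac{17}{2377} = \frac{10591963}{7131}$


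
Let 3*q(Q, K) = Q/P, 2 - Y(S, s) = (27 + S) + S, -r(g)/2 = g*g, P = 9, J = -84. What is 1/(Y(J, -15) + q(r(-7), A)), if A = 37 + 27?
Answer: 27/3763 ≈ 0.0071751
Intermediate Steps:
A = 64
r(g) = -2*g**2 (r(g) = -2*g*g = -2*g**2)
Y(S, s) = -25 - 2*S (Y(S, s) = 2 - ((27 + S) + S) = 2 - (27 + 2*S) = 2 + (-27 - 2*S) = -25 - 2*S)
q(Q, K) = Q/27 (q(Q, K) = (Q/9)/3 = Q/27)
1/(Y(J, -15) + q(r(-7), A)) = 1/((-25 - 2*(-84)) + (-2*(-7)**2)/27) = 1/((-25 + 168) + (-2*49)/27) = 1/(143 + (1/27)*(-98)) = 1/(143 - 98/27) = 1/(3763/27) = 27/3763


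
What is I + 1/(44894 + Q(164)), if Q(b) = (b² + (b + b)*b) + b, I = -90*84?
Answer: -950639759/125746 ≈ -7560.0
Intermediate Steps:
I = -7560
Q(b) = b + 3*b² (Q(b) = (b² + (2*b)*b) + b = (b² + 2*b²) + b = 3*b² + b = b + 3*b²)
I + 1/(44894 + Q(164)) = -7560 + 1/(44894 + 164*(1 + 3*164)) = -7560 + 1/(44894 + 164*(1 + 492)) = -7560 + 1/(44894 + 164*493) = -7560 + 1/(44894 + 80852) = -7560 + 1/125746 = -950639759/125746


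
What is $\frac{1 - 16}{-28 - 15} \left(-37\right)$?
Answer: $- \frac{555}{43} \approx -12.907$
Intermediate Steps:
$\frac{1 - 16}{-28 - 15} \left(-37\right) = \frac{1 - 16}{-43} \left(-37\right) = \left(-15\right) \left(- \frac{1}{43}\right) \left(-37\right) = \frac{15}{43} \left(-37\right) = - \frac{555}{43}$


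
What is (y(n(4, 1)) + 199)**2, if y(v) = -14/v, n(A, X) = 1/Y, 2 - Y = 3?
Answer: 45369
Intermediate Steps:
Y = -1 (Y = 2 - 1*3 = 2 - 3 = -1)
n(A, X) = -1 (n(A, X) = 1/(-1) = 1*(-1) = -1)
(y(n(4, 1)) + 199)**2 = (-14/(-1) + 199)**2 = (-14*(-1) + 199)**2 = (14 + 199)**2 = 213**2 = 45369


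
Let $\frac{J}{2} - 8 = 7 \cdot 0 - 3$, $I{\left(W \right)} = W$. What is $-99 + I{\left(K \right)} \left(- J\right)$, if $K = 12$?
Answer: $-219$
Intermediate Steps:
$J = 10$ ($J = 16 + 2 \left(7 \cdot 0 - 3\right) = 16 + 2 \left(0 - 3\right) = 16 + 2 \left(-3\right) = 16 - 6 = 10$)
$-99 + I{\left(K \right)} \left(- J\right) = -99 + 12 \left(\left(-1\right) 10\right) = -99 + 12 \left(-10\right) = -99 - 120 = -219$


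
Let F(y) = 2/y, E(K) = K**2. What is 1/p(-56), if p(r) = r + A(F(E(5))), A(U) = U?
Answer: -25/1398 ≈ -0.017883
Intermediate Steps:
p(r) = 2/25 + r (p(r) = r + 2/(5**2) = r + 2/25 = 2/25 + r)
1/p(-56) = 1/(2/25 - 56) = 1/(-1398/25) = -25/1398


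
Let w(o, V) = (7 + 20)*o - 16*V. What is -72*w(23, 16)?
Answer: -26280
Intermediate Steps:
w(o, V) = -16*V + 27*o (w(o, V) = 27*o - 16*V = -16*V + 27*o)
-72*w(23, 16) = -72*(-16*16 + 27*23) = -72*(-256 + 621) = -72*365 = -26280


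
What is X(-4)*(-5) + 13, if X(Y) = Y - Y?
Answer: 13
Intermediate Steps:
X(Y) = 0
X(-4)*(-5) + 13 = 0*(-5) + 13 = 0 + 13 = 13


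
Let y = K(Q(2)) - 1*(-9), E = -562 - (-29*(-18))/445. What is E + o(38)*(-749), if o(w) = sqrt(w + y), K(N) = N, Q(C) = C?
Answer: -2583747/445 ≈ -5806.2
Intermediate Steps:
E = -250612/445 (E = -562 - 522/445 = -250612/445 ≈ -563.17)
y = 11 (y = 2 - 1*(-9) = 2 + 9 = 11)
o(w) = sqrt(11 + w) (o(w) = sqrt(w + 11) = sqrt(11 + w))
E + o(38)*(-749) = -250612/445 + sqrt(11 + 38)*(-749) = -250612/445 + sqrt(49)*(-749) = -250612/445 + 7*(-749) = -250612/445 - 5243 = -2583747/445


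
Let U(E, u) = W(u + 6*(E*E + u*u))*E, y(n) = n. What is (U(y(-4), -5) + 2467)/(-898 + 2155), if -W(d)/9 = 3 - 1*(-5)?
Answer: 2755/1257 ≈ 2.1917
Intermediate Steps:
W(d) = -72 (W(d) = -9*(3 - 1*(-5)) = -9*(3 + 5) = -9*8 = -72)
U(E, u) = -72*E
(U(y(-4), -5) + 2467)/(-898 + 2155) = (-72*(-4) + 2467)/(-898 + 2155) = (288 + 2467)/1257 = 2755*(1/1257) = 2755/1257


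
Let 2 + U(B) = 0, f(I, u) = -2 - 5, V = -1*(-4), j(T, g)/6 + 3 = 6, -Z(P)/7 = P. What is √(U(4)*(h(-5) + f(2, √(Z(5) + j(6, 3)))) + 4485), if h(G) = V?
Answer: 3*√499 ≈ 67.015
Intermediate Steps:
Z(P) = -7*P
j(T, g) = 18 (j(T, g) = -18 + 6*6 = -18 + 36 = 18)
V = 4
f(I, u) = -7
U(B) = -2 (U(B) = -2 + 0 = -2)
h(G) = 4
√(U(4)*(h(-5) + f(2, √(Z(5) + j(6, 3)))) + 4485) = √(-2*(4 - 7) + 4485) = √(-2*(-3) + 4485) = √(6 + 4485) = √4491 = 3*√499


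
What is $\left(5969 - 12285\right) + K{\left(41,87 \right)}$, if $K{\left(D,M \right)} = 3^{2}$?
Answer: $-6307$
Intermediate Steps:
$K{\left(D,M \right)} = 9$
$\left(5969 - 12285\right) + K{\left(41,87 \right)} = \left(5969 - 12285\right) + 9 = -6316 + 9 = -6307$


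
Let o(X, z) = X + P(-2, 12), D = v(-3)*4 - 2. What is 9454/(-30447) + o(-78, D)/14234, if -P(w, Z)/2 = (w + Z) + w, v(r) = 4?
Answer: -68715127/216691299 ≈ -0.31711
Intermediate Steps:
D = 14 (D = 4*4 - 2 = 16 - 2 = 14)
P(w, Z) = -4*w - 2*Z (P(w, Z) = -2*((w + Z) + w) = -2*((Z + w) + w) = -2*(Z + 2*w) = -4*w - 2*Z)
o(X, z) = -16 + X (o(X, z) = X + (-4*(-2) - 2*12) = X + (8 - 24) = X - 16 = -16 + X)
9454/(-30447) + o(-78, D)/14234 = 9454/(-30447) + (-16 - 78)/14234 = 9454*(-1/30447) - 94*1/14234 = -9454/30447 - 47/7117 = -68715127/216691299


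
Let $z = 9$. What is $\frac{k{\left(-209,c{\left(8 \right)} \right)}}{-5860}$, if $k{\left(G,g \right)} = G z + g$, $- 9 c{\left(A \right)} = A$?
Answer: $\frac{16937}{52740} \approx 0.32114$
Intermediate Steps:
$c{\left(A \right)} = - \frac{A}{9}$
$k{\left(G,g \right)} = g + 9 G$ ($k{\left(G,g \right)} = G 9 + g = 9 G + g = g + 9 G$)
$\frac{k{\left(-209,c{\left(8 \right)} \right)}}{-5860} = \frac{\left(- \frac{1}{9}\right) 8 + 9 \left(-209\right)}{-5860} = \left(- \frac{8}{9} - 1881\right) \left(- \frac{1}{5860}\right) = \left(- \frac{16937}{9}\right) \left(- \frac{1}{5860}\right) = \frac{16937}{52740}$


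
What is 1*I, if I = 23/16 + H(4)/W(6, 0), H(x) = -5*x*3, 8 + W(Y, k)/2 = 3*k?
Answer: 83/16 ≈ 5.1875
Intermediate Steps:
W(Y, k) = -16 + 6*k (W(Y, k) = -16 + 2*(3*k) = -16 + 6*k)
H(x) = -15*x
I = 83/16 (I = 23/16 + (-15*4)/(-16 + 6*0) = 23*(1/16) - 60/(-16 + 0) = 23/16 - 60/(-16) = 23/16 - 60*(-1/16) = 23/16 + 15/4 = 83/16 ≈ 5.1875)
1*I = 1*(83/16) = 83/16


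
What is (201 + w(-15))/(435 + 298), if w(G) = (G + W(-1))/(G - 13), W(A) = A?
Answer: 1411/5131 ≈ 0.27500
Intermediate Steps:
w(G) = (-1 + G)/(-13 + G) (w(G) = (G - 1)/(G - 13) = (-1 + G)/(-13 + G))
(201 + w(-15))/(435 + 298) = (201 + (-1 - 15)/(-13 - 15))/(435 + 298) = (201 - 16/(-28))/733 = (201 - 1/28*(-16))*(1/733) = (201 + 4/7)*(1/733) = (1411/7)*(1/733) = 1411/5131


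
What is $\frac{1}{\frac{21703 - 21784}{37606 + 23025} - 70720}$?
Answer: $- \frac{60631}{4287824401} \approx -1.414 \cdot 10^{-5}$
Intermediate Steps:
$\frac{1}{\frac{21703 - 21784}{37606 + 23025} - 70720} = \frac{1}{- \frac{81}{60631} - 70720} = \frac{1}{- \frac{4287824401}{60631}} = - \frac{60631}{4287824401}$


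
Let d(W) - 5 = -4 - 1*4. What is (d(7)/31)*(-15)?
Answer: 45/31 ≈ 1.4516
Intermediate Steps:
d(W) = -3 (d(W) = 5 + (-4 - 1*4) = 5 + (-4 - 4) = 5 - 8 = -3)
(d(7)/31)*(-15) = (-3/31)*(-15) = ((1/31)*(-3))*(-15) = -3/31*(-15) = 45/31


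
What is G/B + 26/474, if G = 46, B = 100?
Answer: 6101/11850 ≈ 0.51485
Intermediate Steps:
G/B + 26/474 = 46/100 + 26/474 = 46*(1/100) + 26*(1/474) = 23/50 + 13/237 = 6101/11850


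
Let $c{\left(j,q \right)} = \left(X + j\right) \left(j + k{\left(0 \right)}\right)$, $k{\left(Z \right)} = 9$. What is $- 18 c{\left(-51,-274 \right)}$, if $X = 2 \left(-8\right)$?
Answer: $-50652$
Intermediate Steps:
$X = -16$
$c{\left(j,q \right)} = \left(-16 + j\right) \left(9 + j\right)$ ($c{\left(j,q \right)} = \left(-16 + j\right) \left(j + 9\right) = \left(-16 + j\right) \left(9 + j\right)$)
$- 18 c{\left(-51,-274 \right)} = - 18 \left(-144 + \left(-51\right)^{2} - -357\right) = - 18 \left(-144 + 2601 + 357\right) = \left(-18\right) 2814 = -50652$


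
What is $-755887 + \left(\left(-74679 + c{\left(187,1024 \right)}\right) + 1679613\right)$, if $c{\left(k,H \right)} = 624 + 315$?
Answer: $849986$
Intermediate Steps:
$c{\left(k,H \right)} = 939$
$-755887 + \left(\left(-74679 + c{\left(187,1024 \right)}\right) + 1679613\right) = -755887 + \left(\left(-74679 + 939\right) + 1679613\right) = -755887 + \left(-73740 + 1679613\right) = -755887 + 1605873 = 849986$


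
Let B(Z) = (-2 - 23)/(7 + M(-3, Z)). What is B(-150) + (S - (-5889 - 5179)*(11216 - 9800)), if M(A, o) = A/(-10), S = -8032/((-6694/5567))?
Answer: 3830857028834/244331 ≈ 1.5679e+7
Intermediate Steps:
S = 22357072/3347 (S = -8032/((-6694*1/5567)) = -8032/(-6694/5567) = -8032*(-5567/6694) = 22357072/3347 ≈ 6679.7)
M(A, o) = -A/10 (M(A, o) = A*(-⅒) = -A/10)
B(Z) = -250/73 (B(Z) = (-2 - 23)/(7 - ⅒*(-3)) = -25/(7 + 3/10) = -25/73/10 = -25*10/73 = -250/73)
B(-150) + (S - (-5889 - 5179)*(11216 - 9800)) = -250/73 + (22357072/3347 - (-5889 - 5179)*(11216 - 9800)) = -250/73 + (22357072/3347 - (-11068)*1416) = -250/73 + (22357072/3347 - 1*(-15672288)) = -250/73 + (22357072/3347 + 15672288) = -250/73 + 52477505008/3347 = 3830857028834/244331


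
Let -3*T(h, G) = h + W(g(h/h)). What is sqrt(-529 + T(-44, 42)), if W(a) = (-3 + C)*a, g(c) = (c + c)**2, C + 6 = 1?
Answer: I*sqrt(4533)/3 ≈ 22.443*I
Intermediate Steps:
C = -5 (C = -6 + 1 = -5)
g(c) = 4*c**2 (g(c) = (2*c)**2 = 4*c**2)
W(a) = -8*a (W(a) = (-3 - 5)*a = -8*a)
T(h, G) = 32/3 - h/3 (T(h, G) = -(h - 32*(h/h)**2)/3 = -(h - 32*1**2)/3 = -(h - 32)/3 = -(-32 + h)/3 = 32/3 - h/3)
sqrt(-529 + T(-44, 42)) = sqrt(-529 + (32/3 - 1/3*(-44))) = sqrt(-529 + (32/3 + 44/3)) = sqrt(-529 + 76/3) = sqrt(-1511/3) = I*sqrt(4533)/3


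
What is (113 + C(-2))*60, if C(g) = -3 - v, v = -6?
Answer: 6960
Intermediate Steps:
C(g) = 3 (C(g) = -3 - 1*(-6) = -3 + 6 = 3)
(113 + C(-2))*60 = (113 + 3)*60 = 116*60 = 6960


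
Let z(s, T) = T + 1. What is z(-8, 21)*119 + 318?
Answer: 2936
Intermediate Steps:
z(s, T) = 1 + T
z(-8, 21)*119 + 318 = (1 + 21)*119 + 318 = 22*119 + 318 = 2618 + 318 = 2936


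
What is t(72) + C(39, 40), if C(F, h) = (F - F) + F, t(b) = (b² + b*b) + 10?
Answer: 10417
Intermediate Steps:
t(b) = 10 + 2*b² (t(b) = (b² + b²) + 10 = 2*b² + 10 = 10 + 2*b²)
C(F, h) = F (C(F, h) = 0 + F = F)
t(72) + C(39, 40) = (10 + 2*72²) + 39 = (10 + 2*5184) + 39 = (10 + 10368) + 39 = 10378 + 39 = 10417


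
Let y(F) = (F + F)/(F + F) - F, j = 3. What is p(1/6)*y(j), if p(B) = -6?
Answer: 12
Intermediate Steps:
y(F) = 1 - F (y(F) = (2*F)/((2*F)) - F = (2*F)*(1/(2*F)) - F = 1 - F)
p(1/6)*y(j) = -6*(1 - 1*3) = -6*(1 - 3) = -6*(-2) = 12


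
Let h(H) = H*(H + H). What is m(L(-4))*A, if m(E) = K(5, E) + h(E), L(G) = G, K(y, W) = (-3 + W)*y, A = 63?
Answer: -189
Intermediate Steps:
h(H) = 2*H² (h(H) = H*(2*H) = 2*H²)
K(y, W) = y*(-3 + W)
m(E) = -15 + 2*E² + 5*E (m(E) = 5*(-3 + E) + 2*E² = (-15 + 5*E) + 2*E² = -15 + 2*E² + 5*E)
m(L(-4))*A = (-15 + 2*(-4)² + 5*(-4))*63 = (-15 + 2*16 - 20)*63 = (-15 + 32 - 20)*63 = -3*63 = -189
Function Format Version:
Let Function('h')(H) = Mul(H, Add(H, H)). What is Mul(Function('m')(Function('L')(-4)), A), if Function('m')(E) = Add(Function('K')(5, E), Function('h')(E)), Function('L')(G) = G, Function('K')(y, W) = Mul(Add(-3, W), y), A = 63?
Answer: -189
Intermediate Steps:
Function('h')(H) = Mul(2, Pow(H, 2)) (Function('h')(H) = Mul(H, Mul(2, H)) = Mul(2, Pow(H, 2)))
Function('K')(y, W) = Mul(y, Add(-3, W))
Function('m')(E) = Add(-15, Mul(2, Pow(E, 2)), Mul(5, E)) (Function('m')(E) = Add(Mul(5, Add(-3, E)), Mul(2, Pow(E, 2))) = Add(Add(-15, Mul(5, E)), Mul(2, Pow(E, 2))) = Add(-15, Mul(2, Pow(E, 2)), Mul(5, E)))
Mul(Function('m')(Function('L')(-4)), A) = Mul(Add(-15, Mul(2, Pow(-4, 2)), Mul(5, -4)), 63) = Mul(Add(-15, Mul(2, 16), -20), 63) = Mul(Add(-15, 32, -20), 63) = Mul(-3, 63) = -189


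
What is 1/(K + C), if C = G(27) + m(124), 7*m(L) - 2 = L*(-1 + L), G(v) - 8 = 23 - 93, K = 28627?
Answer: 7/215209 ≈ 3.2526e-5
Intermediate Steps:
G(v) = -62 (G(v) = 8 + (23 - 93) = 8 - 70 = -62)
m(L) = 2/7 + L*(-1 + L)/7 (m(L) = 2/7 + (L*(-1 + L))/7 = 2/7 + L*(-1 + L)/7)
C = 14820/7 (C = -62 + (2/7 - 1/7*124 + (1/7)*124**2) = -62 + (2/7 - 124/7 + (1/7)*15376) = -62 + (2/7 - 124/7 + 15376/7) = -62 + 15254/7 = 14820/7 ≈ 2117.1)
1/(K + C) = 1/(28627 + 14820/7) = 1/(215209/7) = 7/215209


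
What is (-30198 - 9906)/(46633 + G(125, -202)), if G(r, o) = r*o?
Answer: -40104/21383 ≈ -1.8755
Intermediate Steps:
G(r, o) = o*r
(-30198 - 9906)/(46633 + G(125, -202)) = (-30198 - 9906)/(46633 - 202*125) = -40104/(46633 - 25250) = -40104/21383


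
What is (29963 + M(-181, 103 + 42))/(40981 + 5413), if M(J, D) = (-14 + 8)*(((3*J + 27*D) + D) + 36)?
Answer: 8645/46394 ≈ 0.18634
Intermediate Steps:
M(J, D) = -216 - 168*D - 18*J (M(J, D) = -6*((3*J + 28*D) + 36) = -6*(36 + 3*J + 28*D) = -216 - 168*D - 18*J)
(29963 + M(-181, 103 + 42))/(40981 + 5413) = (29963 + (-216 - 168*(103 + 42) - 18*(-181)))/(40981 + 5413) = (29963 + (-216 - 168*145 + 3258))/46394 = (29963 + (-216 - 24360 + 3258))*(1/46394) = (29963 - 21318)*(1/46394) = 8645*(1/46394) = 8645/46394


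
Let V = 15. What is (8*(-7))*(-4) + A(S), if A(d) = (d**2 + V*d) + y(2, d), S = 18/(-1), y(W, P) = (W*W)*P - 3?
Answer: 203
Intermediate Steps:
y(W, P) = -3 + P*W**2 (y(W, P) = W**2*P - 3 = P*W**2 - 3 = -3 + P*W**2)
S = -18 (S = 18*(-1) = -18)
A(d) = -3 + d**2 + 19*d (A(d) = (d**2 + 15*d) + (-3 + d*2**2) = (d**2 + 15*d) + (-3 + d*4) = (d**2 + 15*d) + (-3 + 4*d) = -3 + d**2 + 19*d)
(8*(-7))*(-4) + A(S) = (8*(-7))*(-4) + (-3 + (-18)**2 + 19*(-18)) = -56*(-4) + (-3 + 324 - 342) = 224 - 21 = 203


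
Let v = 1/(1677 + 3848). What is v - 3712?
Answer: -20508799/5525 ≈ -3712.0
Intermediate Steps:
v = 1/5525 ≈ 0.00018100
v - 3712 = 1/5525 - 3712 = -20508799/5525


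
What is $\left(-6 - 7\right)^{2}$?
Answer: $169$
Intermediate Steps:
$\left(-6 - 7\right)^{2} = \left(-13\right)^{2} = 169$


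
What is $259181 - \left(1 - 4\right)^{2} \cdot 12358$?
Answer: $147959$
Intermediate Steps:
$259181 - \left(1 - 4\right)^{2} \cdot 12358 = 259181 - \left(-3\right)^{2} \cdot 12358 = 259181 - 9 \cdot 12358 = 259181 - 111222 = 147959$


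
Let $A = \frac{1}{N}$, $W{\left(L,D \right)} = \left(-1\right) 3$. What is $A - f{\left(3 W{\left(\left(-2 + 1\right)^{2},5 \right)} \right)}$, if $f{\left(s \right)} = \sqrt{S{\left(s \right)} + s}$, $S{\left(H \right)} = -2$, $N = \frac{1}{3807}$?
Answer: $3807 - i \sqrt{11} \approx 3807.0 - 3.3166 i$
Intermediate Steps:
$N = \frac{1}{3807} \approx 0.00026267$
$W{\left(L,D \right)} = -3$
$A = 3807$ ($A = \frac{1}{\frac{1}{3807}} = 3807$)
$f{\left(s \right)} = \sqrt{-2 + s}$
$A - f{\left(3 W{\left(\left(-2 + 1\right)^{2},5 \right)} \right)} = 3807 - \sqrt{-2 + 3 \left(-3\right)} = 3807 - \sqrt{-2 - 9} = 3807 - \sqrt{-11} = 3807 - i \sqrt{11}$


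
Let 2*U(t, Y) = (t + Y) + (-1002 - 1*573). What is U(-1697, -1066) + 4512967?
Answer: 4510798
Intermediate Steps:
U(t, Y) = -1575/2 + Y/2 + t/2 (U(t, Y) = ((t + Y) + (-1002 - 1*573))/2 = ((Y + t) + (-1002 - 573))/2 = ((Y + t) - 1575)/2 = (-1575 + Y + t)/2 = -1575/2 + Y/2 + t/2)
U(-1697, -1066) + 4512967 = (-1575/2 + (½)*(-1066) + (½)*(-1697)) + 4512967 = (-1575/2 - 533 - 1697/2) + 4512967 = -2169 + 4512967 = 4510798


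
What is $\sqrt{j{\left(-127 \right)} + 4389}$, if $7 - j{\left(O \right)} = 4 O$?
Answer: $2 \sqrt{1226} \approx 70.029$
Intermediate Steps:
$j{\left(O \right)} = 7 - 4 O$
$\sqrt{j{\left(-127 \right)} + 4389} = \sqrt{\left(7 - -508\right) + 4389} = \sqrt{\left(7 + 508\right) + 4389} = \sqrt{515 + 4389} = \sqrt{4904} = 2 \sqrt{1226}$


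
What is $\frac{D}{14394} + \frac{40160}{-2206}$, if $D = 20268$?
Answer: $- \frac{44445986}{2646097} \approx -16.797$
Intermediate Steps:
$\frac{D}{14394} + \frac{40160}{-2206} = \frac{20268}{14394} + \frac{40160}{-2206} = 20268 \cdot \frac{1}{14394} + 40160 \left(- \frac{1}{2206}\right) = \frac{3378}{2399} - \frac{20080}{1103} = - \frac{44445986}{2646097}$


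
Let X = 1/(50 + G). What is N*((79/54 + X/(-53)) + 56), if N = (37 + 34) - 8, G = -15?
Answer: 5756011/1590 ≈ 3620.1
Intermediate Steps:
N = 63 (N = 71 - 8 = 63)
X = 1/35 (X = 1/(50 - 15) = 1/35 ≈ 0.028571)
N*((79/54 + X/(-53)) + 56) = 63*((79/54 + (1/35)/(-53)) + 56) = 63*((79*(1/54) + (1/35)*(-1/53)) + 56) = 63*((79/54 - 1/1855) + 56) = 63*(146491/100170 + 56) = 63*(5756011/100170) = 5756011/1590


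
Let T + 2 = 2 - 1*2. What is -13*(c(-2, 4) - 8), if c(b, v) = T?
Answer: 130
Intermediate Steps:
T = -2 (T = -2 + (2 - 1*2) = -2 + (2 - 2) = -2 + 0 = -2)
c(b, v) = -2
-13*(c(-2, 4) - 8) = -13*(-2 - 8) = -13*(-10) = 130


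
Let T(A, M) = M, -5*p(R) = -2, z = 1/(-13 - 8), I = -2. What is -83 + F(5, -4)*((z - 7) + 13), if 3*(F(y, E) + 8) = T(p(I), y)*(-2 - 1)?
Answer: -3368/21 ≈ -160.38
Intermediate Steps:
z = -1/21 (z = 1/(-21) = -1/21 ≈ -0.047619)
p(R) = ⅖ (p(R) = -⅕*(-2) = ⅖)
F(y, E) = -8 - y (F(y, E) = -8 + (y*(-2 - 1))/3 = -8 + (y*(-3))/3 = -8 + (-3*y)/3 = -8 - y)
-83 + F(5, -4)*((z - 7) + 13) = -83 + (-8 - 1*5)*((-1/21 - 7) + 13) = -83 + (-8 - 5)*(-148/21 + 13) = -83 - 13*125/21 = -83 - 1625/21 = -3368/21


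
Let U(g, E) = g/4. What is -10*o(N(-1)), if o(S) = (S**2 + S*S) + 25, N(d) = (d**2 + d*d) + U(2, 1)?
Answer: -375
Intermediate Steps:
U(g, E) = g/4 (U(g, E) = g*(1/4) = g/4)
N(d) = 1/2 + 2*d**2 (N(d) = (d**2 + d*d) + (1/4)*2 = (d**2 + d**2) + 1/2 = 2*d**2 + 1/2 = 1/2 + 2*d**2)
o(S) = 25 + 2*S**2 (o(S) = (S**2 + S**2) + 25 = 2*S**2 + 25 = 25 + 2*S**2)
-10*o(N(-1)) = -10*(25 + 2*(1/2 + 2*(-1)**2)**2) = -10*(25 + 2*(1/2 + 2*1)**2) = -10*(25 + 2*(1/2 + 2)**2) = -10*(25 + 2*(5/2)**2) = -10*(25 + 2*(25/4)) = -10*(25 + 25/2) = -10*75/2 = -375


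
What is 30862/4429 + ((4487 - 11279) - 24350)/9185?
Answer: 145539552/40680365 ≈ 3.5776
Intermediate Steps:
30862/4429 + ((4487 - 11279) - 24350)/9185 = 30862*(1/4429) + (-6792 - 24350)*(1/9185) = 30862/4429 - 31142*1/9185 = 30862/4429 - 31142/9185 = 145539552/40680365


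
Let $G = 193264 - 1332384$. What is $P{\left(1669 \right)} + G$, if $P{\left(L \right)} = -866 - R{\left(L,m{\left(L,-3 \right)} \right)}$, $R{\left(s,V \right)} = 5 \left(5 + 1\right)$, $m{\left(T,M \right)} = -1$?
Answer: $-1140016$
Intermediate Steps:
$G = -1139120$
$R{\left(s,V \right)} = 30$ ($R{\left(s,V \right)} = 5 \cdot 6 = 30$)
$P{\left(L \right)} = -896$ ($P{\left(L \right)} = -866 - 30 = -896$)
$P{\left(1669 \right)} + G = -896 - 1139120 = -1140016$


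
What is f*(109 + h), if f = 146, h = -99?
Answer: 1460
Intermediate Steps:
f*(109 + h) = 146*(109 - 99) = 146*10 = 1460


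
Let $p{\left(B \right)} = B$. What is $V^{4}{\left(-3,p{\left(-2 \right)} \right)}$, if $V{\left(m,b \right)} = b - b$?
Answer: $0$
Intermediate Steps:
$V{\left(m,b \right)} = 0$
$V^{4}{\left(-3,p{\left(-2 \right)} \right)} = 0^{4} = 0$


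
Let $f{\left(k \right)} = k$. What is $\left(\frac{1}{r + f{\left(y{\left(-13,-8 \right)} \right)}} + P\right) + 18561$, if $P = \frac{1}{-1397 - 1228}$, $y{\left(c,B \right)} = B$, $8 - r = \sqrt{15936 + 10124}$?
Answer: $\frac{48722624}{2625} - \frac{\sqrt{6515}}{13030} \approx 18561.0$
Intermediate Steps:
$r = 8 - 2 \sqrt{6515}$ ($r = 8 - \sqrt{15936 + 10124} = 8 - \sqrt{26060} = 8 - 2 \sqrt{6515} \approx -153.43$)
$P = - \frac{1}{2625}$ ($P = \frac{1}{-2625} = - \frac{1}{2625} \approx -0.00038095$)
$\left(\frac{1}{r + f{\left(y{\left(-13,-8 \right)} \right)}} + P\right) + 18561 = \left(\frac{1}{\left(8 - 2 \sqrt{6515}\right) - 8} - \frac{1}{2625}\right) + 18561 = \left(\frac{1}{\left(-2\right) \sqrt{6515}} - \frac{1}{2625}\right) + 18561 = \left(- \frac{\sqrt{6515}}{13030} - \frac{1}{2625}\right) + 18561 = \left(- \frac{1}{2625} - \frac{\sqrt{6515}}{13030}\right) + 18561 = \frac{48722624}{2625} - \frac{\sqrt{6515}}{13030}$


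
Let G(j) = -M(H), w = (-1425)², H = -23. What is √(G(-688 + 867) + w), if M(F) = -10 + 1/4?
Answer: √8122539/2 ≈ 1425.0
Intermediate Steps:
M(F) = -39/4 (M(F) = -10 + ¼ = -39/4)
w = 2030625
G(j) = 39/4 (G(j) = -1*(-39/4) = 39/4)
√(G(-688 + 867) + w) = √(39/4 + 2030625) = √(8122539/4) = √8122539/2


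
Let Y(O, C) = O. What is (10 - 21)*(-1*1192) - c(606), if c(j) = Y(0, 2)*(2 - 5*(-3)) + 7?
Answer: 13105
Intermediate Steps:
c(j) = 7 (c(j) = 0*(2 - 5*(-3)) + 7 = 0*(2 + 15) + 7 = 0*17 + 7 = 0 + 7 = 7)
(10 - 21)*(-1*1192) - c(606) = (10 - 21)*(-1*1192) - 1*7 = -11*(-1192) - 7 = 13112 - 7 = 13105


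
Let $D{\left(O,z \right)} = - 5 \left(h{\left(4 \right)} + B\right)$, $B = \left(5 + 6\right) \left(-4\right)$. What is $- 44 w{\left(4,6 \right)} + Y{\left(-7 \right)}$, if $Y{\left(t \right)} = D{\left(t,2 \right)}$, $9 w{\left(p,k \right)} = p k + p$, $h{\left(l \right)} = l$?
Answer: $\frac{568}{9} \approx 63.111$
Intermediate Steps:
$B = -44$ ($B = 11 \left(-4\right) = -44$)
$w{\left(p,k \right)} = \frac{p}{9} + \frac{k p}{9}$ ($w{\left(p,k \right)} = \frac{p k + p}{9} = \frac{k p + p}{9} = \frac{p + k p}{9} = \frac{p}{9} + \frac{k p}{9}$)
$D{\left(O,z \right)} = 200$ ($D{\left(O,z \right)} = - 5 \left(4 - 44\right) = \left(-5\right) \left(-40\right) = 200$)
$Y{\left(t \right)} = 200$
$- 44 w{\left(4,6 \right)} + Y{\left(-7 \right)} = - 44 \cdot \frac{1}{9} \cdot 4 \left(1 + 6\right) + 200 = - 44 \cdot \frac{1}{9} \cdot 4 \cdot 7 + 200 = \left(-44\right) \frac{28}{9} + 200 = - \frac{1232}{9} + 200 = \frac{568}{9}$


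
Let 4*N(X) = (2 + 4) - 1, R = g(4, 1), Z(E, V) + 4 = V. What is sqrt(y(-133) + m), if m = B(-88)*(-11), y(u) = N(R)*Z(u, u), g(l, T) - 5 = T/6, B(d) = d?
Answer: sqrt(3187)/2 ≈ 28.227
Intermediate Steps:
g(l, T) = 5 + T/6
Z(E, V) = -4 + V
R = 31/6 (R = 5 + (1/6)*1 = 5 + 1/6 = 31/6 ≈ 5.1667)
N(X) = 5/4 (N(X) = ((2 + 4) - 1)/4 = (6 - 1)/4 = (1/4)*5 = 5/4)
y(u) = -5 + 5*u/4 (y(u) = 5*(-4 + u)/4 = -5 + 5*u/4)
m = 968 (m = -88*(-11) = 968)
sqrt(y(-133) + m) = sqrt((-5 + (5/4)*(-133)) + 968) = sqrt((-5 - 665/4) + 968) = sqrt(-685/4 + 968) = sqrt(3187/4) = sqrt(3187)/2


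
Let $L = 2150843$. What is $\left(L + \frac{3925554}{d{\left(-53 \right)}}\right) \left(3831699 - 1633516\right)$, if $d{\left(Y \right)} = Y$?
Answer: $\frac{241952079399875}{53} \approx 4.5651 \cdot 10^{12}$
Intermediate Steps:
$\left(L + \frac{3925554}{d{\left(-53 \right)}}\right) \left(3831699 - 1633516\right) = \left(2150843 + \frac{3925554}{-53}\right) \left(3831699 - 1633516\right) = \left(2150843 + 3925554 \left(- \frac{1}{53}\right)\right) 2198183 = \left(2150843 - \frac{3925554}{53}\right) 2198183 = \frac{110069125}{53} \cdot 2198183 = \frac{241952079399875}{53}$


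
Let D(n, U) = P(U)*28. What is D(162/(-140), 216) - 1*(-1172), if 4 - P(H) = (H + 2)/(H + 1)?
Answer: 38932/31 ≈ 1255.9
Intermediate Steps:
P(H) = 4 - (2 + H)/(1 + H) (P(H) = 4 - (H + 2)/(H + 1) = 4 - (2 + H)/(1 + H))
D(n, U) = 28*(2 + 3*U)/(1 + U) (D(n, U) = ((2 + 3*U)/(1 + U))*28 = 28*(2 + 3*U)/(1 + U))
D(162/(-140), 216) - 1*(-1172) = 28*(2 + 3*216)/(1 + 216) - 1*(-1172) = 28*(2 + 648)/217 + 1172 = 28*(1/217)*650 + 1172 = 2600/31 + 1172 = 38932/31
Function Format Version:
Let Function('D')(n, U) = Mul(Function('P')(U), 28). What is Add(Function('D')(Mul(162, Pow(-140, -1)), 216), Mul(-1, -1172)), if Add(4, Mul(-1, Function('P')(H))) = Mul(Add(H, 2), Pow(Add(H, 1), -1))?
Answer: Rational(38932, 31) ≈ 1255.9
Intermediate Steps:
Function('P')(H) = Add(4, Mul(-1, Pow(Add(1, H), -1), Add(2, H))) (Function('P')(H) = Add(4, Mul(-1, Mul(Add(H, 2), Pow(Add(H, 1), -1)))) = Add(4, Mul(-1, Mul(Add(2, H), Pow(Add(1, H), -1)))) = Add(4, Mul(-1, Mul(Pow(Add(1, H), -1), Add(2, H)))) = Add(4, Mul(-1, Pow(Add(1, H), -1), Add(2, H))))
Function('D')(n, U) = Mul(28, Pow(Add(1, U), -1), Add(2, Mul(3, U))) (Function('D')(n, U) = Mul(Mul(Pow(Add(1, U), -1), Add(2, Mul(3, U))), 28) = Mul(28, Pow(Add(1, U), -1), Add(2, Mul(3, U))))
Add(Function('D')(Mul(162, Pow(-140, -1)), 216), Mul(-1, -1172)) = Add(Mul(28, Pow(Add(1, 216), -1), Add(2, Mul(3, 216))), Mul(-1, -1172)) = Add(Mul(28, Pow(217, -1), Add(2, 648)), 1172) = Add(Mul(28, Rational(1, 217), 650), 1172) = Add(Rational(2600, 31), 1172) = Rational(38932, 31)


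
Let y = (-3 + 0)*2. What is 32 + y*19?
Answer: -82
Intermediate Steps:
y = -6 (y = -3*2 = -6)
32 + y*19 = 32 - 6*19 = 32 - 114 = -82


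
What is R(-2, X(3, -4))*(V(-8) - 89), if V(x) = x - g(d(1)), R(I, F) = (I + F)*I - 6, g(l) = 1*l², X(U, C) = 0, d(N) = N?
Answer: 196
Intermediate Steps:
g(l) = l²
R(I, F) = -6 + I*(F + I) (R(I, F) = (F + I)*I - 6 = I*(F + I) - 6 = -6 + I*(F + I))
V(x) = -1 + x (V(x) = x - 1*1² = x - 1*1 = x - 1 = -1 + x)
R(-2, X(3, -4))*(V(-8) - 89) = (-6 + (-2)² + 0*(-2))*((-1 - 8) - 89) = (-6 + 4 + 0)*(-9 - 89) = -2*(-98) = 196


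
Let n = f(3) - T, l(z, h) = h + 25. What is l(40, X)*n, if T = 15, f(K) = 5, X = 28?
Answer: -530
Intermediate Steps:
l(z, h) = 25 + h
n = -10 (n = 5 - 1*15 = 5 - 15 = -10)
l(40, X)*n = (25 + 28)*(-10) = 53*(-10) = -530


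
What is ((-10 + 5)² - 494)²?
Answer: 219961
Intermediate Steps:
((-10 + 5)² - 494)² = ((-5)² - 494)² = (25 - 494)² = (-469)² = 219961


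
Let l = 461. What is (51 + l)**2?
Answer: 262144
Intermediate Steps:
(51 + l)**2 = (51 + 461)**2 = 512**2 = 262144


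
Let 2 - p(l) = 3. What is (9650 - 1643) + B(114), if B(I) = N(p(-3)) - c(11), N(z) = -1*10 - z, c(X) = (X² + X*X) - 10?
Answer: 7766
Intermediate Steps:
c(X) = -10 + 2*X² (c(X) = (X² + X²) - 10 = 2*X² - 10 = -10 + 2*X²)
p(l) = -1 (p(l) = 2 - 1*3 = 2 - 3 = -1)
N(z) = -10 - z
B(I) = -241 (B(I) = (-10 - 1*(-1)) - (-10 + 2*11²) = (-10 + 1) - (-10 + 2*121) = -9 - (-10 + 242) = -9 - 1*232 = -9 - 232 = -241)
(9650 - 1643) + B(114) = (9650 - 1643) - 241 = 8007 - 241 = 7766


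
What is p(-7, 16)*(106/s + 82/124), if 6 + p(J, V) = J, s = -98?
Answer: 16601/3038 ≈ 5.4644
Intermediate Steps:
p(J, V) = -6 + J
p(-7, 16)*(106/s + 82/124) = (-6 - 7)*(106/(-98) + 82/124) = -13*(106*(-1/98) + 82*(1/124)) = -13*(-53/49 + 41/62) = -13*(-1277/3038) = 16601/3038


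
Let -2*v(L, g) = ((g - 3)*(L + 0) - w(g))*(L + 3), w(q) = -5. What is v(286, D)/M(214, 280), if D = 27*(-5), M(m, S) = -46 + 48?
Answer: 11404807/4 ≈ 2.8512e+6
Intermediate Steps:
M(m, S) = 2
D = -135
v(L, g) = -(3 + L)*(5 + L*(-3 + g))/2 (v(L, g) = -((g - 3)*(L + 0) - 1*(-5))*(L + 3)/2 = -((-3 + g)*L + 5)*(3 + L)/2 = -(L*(-3 + g) + 5)*(3 + L)/2 = -(5 + L*(-3 + g))*(3 + L)/2 = -(3 + L)*(5 + L*(-3 + g))/2)
v(286, D)/M(214, 280) = (-15/2 + 2*286 + (3/2)*286**2 - 3/2*286*(-135) - 1/2*(-135)*286**2)/2 = (-15/2 + 572 + (3/2)*81796 + 57915 - 1/2*(-135)*81796)*(1/2) = (-15/2 + 572 + 122694 + 57915 + 5521230)*(1/2) = (11404807/2)*(1/2) = 11404807/4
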